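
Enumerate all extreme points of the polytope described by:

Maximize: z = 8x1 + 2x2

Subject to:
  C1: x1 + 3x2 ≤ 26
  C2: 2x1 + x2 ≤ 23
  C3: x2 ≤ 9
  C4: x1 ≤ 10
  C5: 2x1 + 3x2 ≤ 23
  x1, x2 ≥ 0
Each vertex is the intersection of two constraint boundaries that also satisfies all remaining constraints:
  x1 = 0 and x2 = 0 → (0, 0)
  x1 = 10 and x2 = 0 → (10, 0)
  x1 = 10 and 2x1 + 3x2 = 23 → (10, 1)
  2x1 + 3x2 = 23 and x1 = 0 → (0, 7.667)

Vertices: (0, 0), (10, 0), (10, 1), (0, 7.667)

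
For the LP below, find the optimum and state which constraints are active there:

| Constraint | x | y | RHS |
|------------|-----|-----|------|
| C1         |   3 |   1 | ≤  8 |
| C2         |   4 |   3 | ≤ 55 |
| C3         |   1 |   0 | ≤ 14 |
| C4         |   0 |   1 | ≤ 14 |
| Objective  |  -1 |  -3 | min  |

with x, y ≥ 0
Optimal: x = 0, y = 8
Slack at optimum:
  C1: slack = 0 (binding)
  C2: slack = 31
  C3: slack = 14
  C4: slack = 6
  x ≥ 0: x = 0 (binding)
  y ≥ 0: y = 8
Binding constraints: C1, x ≥ 0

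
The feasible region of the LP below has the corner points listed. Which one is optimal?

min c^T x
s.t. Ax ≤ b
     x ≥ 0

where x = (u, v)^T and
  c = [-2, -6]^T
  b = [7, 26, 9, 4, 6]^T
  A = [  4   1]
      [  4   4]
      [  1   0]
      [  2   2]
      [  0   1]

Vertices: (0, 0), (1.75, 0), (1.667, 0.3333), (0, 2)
Evaluating z = -2u - 6v at each vertex:
  (0, 0): z = 0
  (1.75, 0): z = -3.5
  (1.667, 0.3333): z = -5.333
  (0, 2): z = -12

The smallest value is z = -12, attained at (0, 2).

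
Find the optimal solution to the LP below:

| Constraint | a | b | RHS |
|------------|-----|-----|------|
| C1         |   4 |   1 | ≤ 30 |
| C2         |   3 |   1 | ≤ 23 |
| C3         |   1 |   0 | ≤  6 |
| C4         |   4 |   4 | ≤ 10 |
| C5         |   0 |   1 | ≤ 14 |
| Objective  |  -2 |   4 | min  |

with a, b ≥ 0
Each vertex is the intersection of two constraint boundaries that also satisfies all remaining constraints:
  a = 0 and b = 0 → (0, 0)
  4a + 4b = 10 and b = 0 → (2.5, 0)
  4a + 4b = 10 and a = 0 → (0, 2.5)

Evaluating z = -2a + 4b at each vertex:
  (0, 0): z = 0
  (2.5, 0): z = -5
  (0, 2.5): z = 10

The minimum is at (2.5, 0) with z = -5.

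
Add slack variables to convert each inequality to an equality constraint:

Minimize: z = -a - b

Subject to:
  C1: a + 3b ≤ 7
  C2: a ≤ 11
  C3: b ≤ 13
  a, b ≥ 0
min z = -a - b

s.t.
  a + 3b + s1 = 7
  a + s2 = 11
  b + s3 = 13
  a, b, s1, s2, s3 ≥ 0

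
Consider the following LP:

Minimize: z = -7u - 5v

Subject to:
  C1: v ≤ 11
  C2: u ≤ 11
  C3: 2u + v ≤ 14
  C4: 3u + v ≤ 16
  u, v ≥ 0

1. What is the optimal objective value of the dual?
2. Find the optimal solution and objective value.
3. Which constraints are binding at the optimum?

1. -65.5 (by strong duality, equal to the primal optimum)
2. u = 1.5, v = 11, z = -65.5
3. C1, C3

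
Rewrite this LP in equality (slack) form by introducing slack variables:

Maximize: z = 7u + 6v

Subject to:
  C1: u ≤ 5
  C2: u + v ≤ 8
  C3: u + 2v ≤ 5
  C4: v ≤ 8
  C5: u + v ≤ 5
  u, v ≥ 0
max z = 7u + 6v

s.t.
  u + s1 = 5
  u + v + s2 = 8
  u + 2v + s3 = 5
  v + s4 = 8
  u + v + s5 = 5
  u, v, s1, s2, s3, s4, s5 ≥ 0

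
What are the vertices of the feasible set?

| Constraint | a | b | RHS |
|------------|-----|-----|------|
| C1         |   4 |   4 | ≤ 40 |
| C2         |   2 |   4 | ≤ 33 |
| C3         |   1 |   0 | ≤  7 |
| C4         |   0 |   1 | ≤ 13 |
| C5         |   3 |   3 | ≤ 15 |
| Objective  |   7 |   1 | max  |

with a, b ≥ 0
Each vertex is the intersection of two constraint boundaries that also satisfies all remaining constraints:
  a = 0 and b = 0 → (0, 0)
  3a + 3b = 15 and b = 0 → (5, 0)
  3a + 3b = 15 and a = 0 → (0, 5)

Vertices: (0, 0), (5, 0), (0, 5)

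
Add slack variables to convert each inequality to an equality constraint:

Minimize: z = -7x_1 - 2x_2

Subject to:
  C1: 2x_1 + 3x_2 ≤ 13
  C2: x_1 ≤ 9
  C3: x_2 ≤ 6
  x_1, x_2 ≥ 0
min z = -7x_1 - 2x_2

s.t.
  2x_1 + 3x_2 + s1 = 13
  x_1 + s2 = 9
  x_2 + s3 = 6
  x_1, x_2, s1, s2, s3 ≥ 0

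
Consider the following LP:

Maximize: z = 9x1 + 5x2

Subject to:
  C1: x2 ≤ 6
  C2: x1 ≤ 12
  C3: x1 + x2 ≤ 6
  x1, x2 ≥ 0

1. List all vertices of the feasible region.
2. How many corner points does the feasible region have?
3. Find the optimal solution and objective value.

1. (0, 0), (6, 0), (0, 6)
2. 3
3. x1 = 6, x2 = 0, z = 54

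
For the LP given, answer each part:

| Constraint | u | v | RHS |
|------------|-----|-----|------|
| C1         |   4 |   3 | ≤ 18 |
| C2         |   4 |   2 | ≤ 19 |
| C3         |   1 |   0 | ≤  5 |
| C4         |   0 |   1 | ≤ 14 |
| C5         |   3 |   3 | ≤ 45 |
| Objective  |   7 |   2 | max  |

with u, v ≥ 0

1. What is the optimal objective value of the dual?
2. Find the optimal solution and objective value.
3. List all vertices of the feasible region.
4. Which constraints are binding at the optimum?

1. 31.5 (by strong duality, equal to the primal optimum)
2. u = 4.5, v = 0, z = 31.5
3. (0, 0), (4.5, 0), (0, 6)
4. C1, v ≥ 0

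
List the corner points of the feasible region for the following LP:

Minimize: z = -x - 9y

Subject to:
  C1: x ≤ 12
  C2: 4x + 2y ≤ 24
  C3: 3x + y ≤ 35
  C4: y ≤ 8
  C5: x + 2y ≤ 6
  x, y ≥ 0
Each vertex is the intersection of two constraint boundaries that also satisfies all remaining constraints:
  x = 0 and y = 0 → (0, 0)
  4x + 2y = 24 and x + 2y = 6 → (6, 0)
  x + 2y = 6 and x = 0 → (0, 3)

Vertices: (0, 0), (6, 0), (0, 3)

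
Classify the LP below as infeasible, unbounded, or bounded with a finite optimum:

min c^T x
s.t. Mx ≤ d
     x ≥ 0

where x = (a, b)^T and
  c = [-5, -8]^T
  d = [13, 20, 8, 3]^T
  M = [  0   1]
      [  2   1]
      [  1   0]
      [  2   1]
The point (0, 3) satisfies every constraint, so the LP is feasible; the constraints give a ≤ 8 and b ≤ 13, which with a, b ≥ 0 keep the feasible region inside a bounded box. A feasible, bounded LP attains a finite optimum at a vertex.

Feasible with finite optimum z* = -24 at (0, 3).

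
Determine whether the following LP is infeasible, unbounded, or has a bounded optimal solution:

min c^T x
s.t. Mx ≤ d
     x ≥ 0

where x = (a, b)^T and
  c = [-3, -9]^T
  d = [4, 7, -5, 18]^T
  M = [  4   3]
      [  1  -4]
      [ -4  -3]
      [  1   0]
One constraint requires 4a + 3b ≤ 4, while the constraint -4a - 3b ≤ -5 is equivalent to 4a + 3b ≥ 5. Together they would need 5 ≤ 4a + 3b ≤ 4, which is impossible since 5 > 4. No point satisfies all constraints.

Infeasible: no point satisfies all constraints simultaneously.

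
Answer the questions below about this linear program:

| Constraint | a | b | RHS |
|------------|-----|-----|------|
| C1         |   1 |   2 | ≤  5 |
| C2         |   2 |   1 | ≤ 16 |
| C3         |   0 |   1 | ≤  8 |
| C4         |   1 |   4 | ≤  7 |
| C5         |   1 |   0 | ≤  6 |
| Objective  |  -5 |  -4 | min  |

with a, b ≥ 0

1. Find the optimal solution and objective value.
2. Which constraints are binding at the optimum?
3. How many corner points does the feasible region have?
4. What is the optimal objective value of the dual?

1. a = 5, b = 0, z = -25
2. C1, b ≥ 0
3. 4
4. -25 (by strong duality, equal to the primal optimum)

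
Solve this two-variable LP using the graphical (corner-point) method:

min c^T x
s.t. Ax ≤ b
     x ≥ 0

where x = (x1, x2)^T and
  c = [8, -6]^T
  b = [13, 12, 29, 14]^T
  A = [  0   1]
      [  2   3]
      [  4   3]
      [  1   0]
x1 = 0, x2 = 4, z = -24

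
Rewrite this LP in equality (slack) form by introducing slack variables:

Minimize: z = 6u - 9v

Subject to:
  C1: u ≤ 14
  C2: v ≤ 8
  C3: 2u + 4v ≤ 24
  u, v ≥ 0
min z = 6u - 9v

s.t.
  u + s1 = 14
  v + s2 = 8
  2u + 4v + s3 = 24
  u, v, s1, s2, s3 ≥ 0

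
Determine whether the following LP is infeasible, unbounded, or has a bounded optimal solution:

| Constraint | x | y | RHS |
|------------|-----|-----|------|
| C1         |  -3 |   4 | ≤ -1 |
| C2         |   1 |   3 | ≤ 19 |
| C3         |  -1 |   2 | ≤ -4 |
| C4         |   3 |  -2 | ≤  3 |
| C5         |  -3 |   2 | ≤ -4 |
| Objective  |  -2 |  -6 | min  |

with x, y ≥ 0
C4 requires 3x - 2y ≤ 3, while C5 (-3x + 2y ≤ -4) is equivalent to 3x - 2y ≥ 4. Together they would need 4 ≤ 3x - 2y ≤ 3, which is impossible since 4 > 3. No point satisfies all constraints.

Infeasible: no point satisfies all constraints simultaneously.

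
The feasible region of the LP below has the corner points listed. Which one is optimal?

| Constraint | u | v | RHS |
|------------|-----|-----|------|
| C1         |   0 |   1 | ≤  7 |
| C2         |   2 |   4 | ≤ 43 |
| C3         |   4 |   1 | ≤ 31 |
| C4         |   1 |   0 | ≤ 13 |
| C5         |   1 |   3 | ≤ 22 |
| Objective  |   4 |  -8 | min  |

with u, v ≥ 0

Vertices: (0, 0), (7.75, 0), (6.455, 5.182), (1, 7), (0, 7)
Evaluating z = 4u - 8v at each vertex:
  (0, 0): z = 0
  (7.75, 0): z = 31
  (6.455, 5.182): z = -15.64
  (1, 7): z = -52
  (0, 7): z = -56

The smallest value is z = -56, attained at (0, 7).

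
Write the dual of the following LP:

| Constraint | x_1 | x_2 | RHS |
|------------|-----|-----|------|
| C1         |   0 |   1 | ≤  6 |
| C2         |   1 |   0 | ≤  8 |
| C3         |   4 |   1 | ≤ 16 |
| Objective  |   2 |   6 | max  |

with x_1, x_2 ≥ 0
Minimize: z = 6y1 + 8y2 + 16y3

Subject to:
  C1: -y2 - 4y3 ≤ -2
  C2: -y1 - y3 ≤ -6
  y1, y2, y3 ≥ 0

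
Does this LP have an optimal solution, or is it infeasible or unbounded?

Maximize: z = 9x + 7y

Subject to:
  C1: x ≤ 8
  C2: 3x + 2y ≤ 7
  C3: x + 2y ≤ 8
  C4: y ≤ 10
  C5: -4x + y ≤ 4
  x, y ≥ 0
The point (0, 3.5) satisfies every constraint, so the LP is feasible; the constraints give x ≤ 8 and y ≤ 10, which with x, y ≥ 0 keep the feasible region inside a bounded box. A feasible, bounded LP attains a finite optimum at a vertex.

Bounded optimum: z* = 24.5 at (0, 3.5).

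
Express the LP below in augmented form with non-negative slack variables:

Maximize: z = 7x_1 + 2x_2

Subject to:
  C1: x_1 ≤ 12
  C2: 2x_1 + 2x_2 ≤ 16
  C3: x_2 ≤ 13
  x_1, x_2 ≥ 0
max z = 7x_1 + 2x_2

s.t.
  x_1 + s1 = 12
  2x_1 + 2x_2 + s2 = 16
  x_2 + s3 = 13
  x_1, x_2, s1, s2, s3 ≥ 0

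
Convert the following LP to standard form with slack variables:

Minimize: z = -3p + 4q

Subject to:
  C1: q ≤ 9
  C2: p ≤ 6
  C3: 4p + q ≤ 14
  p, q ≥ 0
min z = -3p + 4q

s.t.
  q + s1 = 9
  p + s2 = 6
  4p + q + s3 = 14
  p, q, s1, s2, s3 ≥ 0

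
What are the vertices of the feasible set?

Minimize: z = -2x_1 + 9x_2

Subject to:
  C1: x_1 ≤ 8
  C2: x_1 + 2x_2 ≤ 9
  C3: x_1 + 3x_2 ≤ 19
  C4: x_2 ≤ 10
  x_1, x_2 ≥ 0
Each vertex is the intersection of two constraint boundaries that also satisfies all remaining constraints:
  x_1 = 0 and x_2 = 0 → (0, 0)
  x_1 = 8 and x_2 = 0 → (8, 0)
  x_1 = 8 and x_1 + 2x_2 = 9 → (8, 0.5)
  x_1 + 2x_2 = 9 and x_1 = 0 → (0, 4.5)

Vertices: (0, 0), (8, 0), (8, 0.5), (0, 4.5)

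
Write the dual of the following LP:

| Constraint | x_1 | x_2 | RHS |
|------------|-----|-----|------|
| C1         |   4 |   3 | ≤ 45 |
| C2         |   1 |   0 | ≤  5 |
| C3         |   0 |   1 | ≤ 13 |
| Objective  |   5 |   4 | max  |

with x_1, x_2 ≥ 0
Minimize: z = 45y1 + 5y2 + 13y3

Subject to:
  C1: -4y1 - y2 ≤ -5
  C2: -3y1 - y3 ≤ -4
  y1, y2, y3 ≥ 0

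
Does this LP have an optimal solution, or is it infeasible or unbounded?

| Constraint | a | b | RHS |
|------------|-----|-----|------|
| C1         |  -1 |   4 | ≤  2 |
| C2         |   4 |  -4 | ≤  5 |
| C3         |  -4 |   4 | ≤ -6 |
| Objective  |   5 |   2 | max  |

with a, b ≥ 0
C2 requires 4a - 4b ≤ 5, while C3 (-4a + 4b ≤ -6) is equivalent to 4a - 4b ≥ 6. Together they would need 6 ≤ 4a - 4b ≤ 5, which is impossible since 6 > 5. No point satisfies all constraints.

The feasible region is empty; the LP is infeasible.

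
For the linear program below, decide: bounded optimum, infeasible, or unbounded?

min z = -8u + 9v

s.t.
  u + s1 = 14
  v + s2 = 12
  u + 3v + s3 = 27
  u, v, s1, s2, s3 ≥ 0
The point (14, 0) satisfies every constraint, so the LP is feasible; the constraints give u ≤ 14 and v ≤ 12, which with u, v ≥ 0 keep the feasible region inside a bounded box. A feasible, bounded LP attains a finite optimum at a vertex.

Evaluating z = -8u + 9v at each vertex:
  (0, 0): z = 0
  (14, 0): z = -112
  (14, 4.333): z = -73
  (0, 9): z = 81

Bounded optimum: z* = -112 at (14, 0).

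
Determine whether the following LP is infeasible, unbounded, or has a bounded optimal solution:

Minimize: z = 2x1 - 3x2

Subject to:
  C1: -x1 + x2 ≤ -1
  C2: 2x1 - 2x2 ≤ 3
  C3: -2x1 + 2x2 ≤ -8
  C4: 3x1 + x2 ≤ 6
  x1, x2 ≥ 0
C2 requires 2x1 - 2x2 ≤ 3, while C3 (-2x1 + 2x2 ≤ -8) is equivalent to 2x1 - 2x2 ≥ 8. Together they would need 8 ≤ 2x1 - 2x2 ≤ 3, which is impossible since 8 > 3. No point satisfies all constraints.

Infeasible — the constraint set is empty.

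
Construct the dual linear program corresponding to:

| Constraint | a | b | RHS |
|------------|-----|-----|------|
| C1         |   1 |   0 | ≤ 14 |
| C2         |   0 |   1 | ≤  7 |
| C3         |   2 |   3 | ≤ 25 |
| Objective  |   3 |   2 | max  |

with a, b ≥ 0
Minimize: z = 14y1 + 7y2 + 25y3

Subject to:
  C1: -y1 - 2y3 ≤ -3
  C2: -y2 - 3y3 ≤ -2
  y1, y2, y3 ≥ 0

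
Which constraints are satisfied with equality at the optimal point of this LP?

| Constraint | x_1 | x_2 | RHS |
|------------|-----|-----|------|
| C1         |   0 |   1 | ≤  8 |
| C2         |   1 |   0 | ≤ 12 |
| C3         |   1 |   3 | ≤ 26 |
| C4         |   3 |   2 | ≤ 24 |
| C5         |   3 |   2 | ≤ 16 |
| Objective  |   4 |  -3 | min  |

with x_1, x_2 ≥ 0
Optimal: x_1 = 0, x_2 = 8
Binding: C1, C5, x_1 ≥ 0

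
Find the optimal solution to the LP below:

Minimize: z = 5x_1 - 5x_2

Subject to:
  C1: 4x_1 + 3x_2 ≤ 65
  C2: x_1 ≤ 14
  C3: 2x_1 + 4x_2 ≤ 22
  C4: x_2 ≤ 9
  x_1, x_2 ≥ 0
x_1 = 0, x_2 = 5.5, z = -27.5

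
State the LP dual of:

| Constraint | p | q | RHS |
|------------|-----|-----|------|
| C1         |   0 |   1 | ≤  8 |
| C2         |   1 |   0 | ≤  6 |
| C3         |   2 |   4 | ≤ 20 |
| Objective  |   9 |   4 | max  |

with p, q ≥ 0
Minimize: z = 8y1 + 6y2 + 20y3

Subject to:
  C1: -y2 - 2y3 ≤ -9
  C2: -y1 - 4y3 ≤ -4
  y1, y2, y3 ≥ 0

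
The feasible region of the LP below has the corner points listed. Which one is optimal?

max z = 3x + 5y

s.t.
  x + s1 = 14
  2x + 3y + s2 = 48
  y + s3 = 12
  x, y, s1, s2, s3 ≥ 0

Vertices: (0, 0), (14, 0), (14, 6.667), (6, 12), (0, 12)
Evaluating z = 3x + 5y at each vertex:
  (0, 0): z = 0
  (14, 0): z = 42
  (14, 6.667): z = 75.33
  (6, 12): z = 78
  (0, 12): z = 60

The largest value is z = 78, attained at (6, 12).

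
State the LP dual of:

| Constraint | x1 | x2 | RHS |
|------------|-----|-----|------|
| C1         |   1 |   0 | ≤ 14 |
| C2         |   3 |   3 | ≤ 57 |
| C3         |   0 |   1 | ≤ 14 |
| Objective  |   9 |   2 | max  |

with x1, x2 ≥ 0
Minimize: z = 14y1 + 57y2 + 14y3

Subject to:
  C1: -y1 - 3y2 ≤ -9
  C2: -3y2 - y3 ≤ -2
  y1, y2, y3 ≥ 0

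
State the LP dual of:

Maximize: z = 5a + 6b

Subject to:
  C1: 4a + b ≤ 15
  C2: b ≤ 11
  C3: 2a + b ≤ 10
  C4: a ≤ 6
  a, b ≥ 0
Minimize: z = 15y1 + 11y2 + 10y3 + 6y4

Subject to:
  C1: -4y1 - 2y3 - y4 ≤ -5
  C2: -y1 - y2 - y3 ≤ -6
  y1, y2, y3, y4 ≥ 0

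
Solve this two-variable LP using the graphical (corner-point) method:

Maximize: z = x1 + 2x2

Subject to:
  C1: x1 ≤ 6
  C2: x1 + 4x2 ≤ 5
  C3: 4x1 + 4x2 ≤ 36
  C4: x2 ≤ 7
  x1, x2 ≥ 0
Each vertex is the intersection of two constraint boundaries that also satisfies all remaining constraints:
  x1 = 0 and x2 = 0 → (0, 0)
  x1 + 4x2 = 5 and x2 = 0 → (5, 0)
  x1 + 4x2 = 5 and x1 = 0 → (0, 1.25)

Evaluating z = x1 + 2x2 at each vertex:
  (0, 0): z = 0
  (5, 0): z = 5
  (0, 1.25): z = 2.5

The maximum is at (5, 0) with z = 5.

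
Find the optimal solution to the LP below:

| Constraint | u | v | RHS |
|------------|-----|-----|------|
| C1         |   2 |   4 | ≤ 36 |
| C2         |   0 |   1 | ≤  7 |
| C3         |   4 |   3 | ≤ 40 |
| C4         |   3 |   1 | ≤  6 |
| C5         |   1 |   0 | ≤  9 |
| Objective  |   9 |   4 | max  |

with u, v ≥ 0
Each vertex is the intersection of two constraint boundaries that also satisfies all remaining constraints:
  u = 0 and v = 0 → (0, 0)
  3u + v = 6 and v = 0 → (2, 0)
  3u + v = 6 and u = 0 → (0, 6)

Evaluating z = 9u + 4v at each vertex:
  (0, 0): z = 0
  (2, 0): z = 18
  (0, 6): z = 24

The maximum is at (0, 6) with z = 24.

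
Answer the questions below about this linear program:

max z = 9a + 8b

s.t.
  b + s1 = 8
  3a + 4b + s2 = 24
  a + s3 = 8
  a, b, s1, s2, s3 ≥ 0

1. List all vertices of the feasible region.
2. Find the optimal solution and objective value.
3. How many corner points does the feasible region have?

1. (0, 0), (8, 0), (0, 6)
2. a = 8, b = 0, z = 72
3. 3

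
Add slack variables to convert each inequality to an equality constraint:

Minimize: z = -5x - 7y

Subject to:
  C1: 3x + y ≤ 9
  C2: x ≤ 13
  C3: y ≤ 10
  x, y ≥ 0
min z = -5x - 7y

s.t.
  3x + y + s1 = 9
  x + s2 = 13
  y + s3 = 10
  x, y, s1, s2, s3 ≥ 0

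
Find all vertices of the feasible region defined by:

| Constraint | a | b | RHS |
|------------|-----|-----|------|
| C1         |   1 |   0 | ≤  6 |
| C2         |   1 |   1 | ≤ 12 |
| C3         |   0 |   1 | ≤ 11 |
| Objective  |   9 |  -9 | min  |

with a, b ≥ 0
Each vertex is the intersection of two constraint boundaries that also satisfies all remaining constraints:
  a = 0 and b = 0 → (0, 0)
  a = 6 and b = 0 → (6, 0)
  a = 6 and a + b = 12 → (6, 6)
  a + b = 12 and b = 11 → (1, 11)
  b = 11 and a = 0 → (0, 11)

Vertices: (0, 0), (6, 0), (6, 6), (1, 11), (0, 11)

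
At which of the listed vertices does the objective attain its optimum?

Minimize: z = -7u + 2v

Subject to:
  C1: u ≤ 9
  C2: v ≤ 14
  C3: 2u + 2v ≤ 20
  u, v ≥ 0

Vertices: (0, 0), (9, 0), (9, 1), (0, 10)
(9, 0) with z = -63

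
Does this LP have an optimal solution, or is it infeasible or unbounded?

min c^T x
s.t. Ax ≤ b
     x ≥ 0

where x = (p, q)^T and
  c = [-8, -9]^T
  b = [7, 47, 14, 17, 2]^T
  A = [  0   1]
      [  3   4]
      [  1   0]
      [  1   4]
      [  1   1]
The point (0, 2) satisfies every constraint, so the LP is feasible; the constraints give p ≤ 14 and q ≤ 7, which with p, q ≥ 0 keep the feasible region inside a bounded box. A feasible, bounded LP attains a finite optimum at a vertex.

Feasible with finite optimum z* = -18 at (0, 2).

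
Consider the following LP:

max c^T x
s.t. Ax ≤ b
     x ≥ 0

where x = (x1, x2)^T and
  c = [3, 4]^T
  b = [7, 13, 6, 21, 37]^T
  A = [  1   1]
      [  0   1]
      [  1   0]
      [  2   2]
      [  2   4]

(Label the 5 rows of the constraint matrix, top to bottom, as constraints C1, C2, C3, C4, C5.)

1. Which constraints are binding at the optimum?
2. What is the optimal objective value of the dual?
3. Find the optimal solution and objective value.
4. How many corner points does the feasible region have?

1. C1, x1 ≥ 0
2. 28 (by strong duality, equal to the primal optimum)
3. x1 = 0, x2 = 7, z = 28
4. 4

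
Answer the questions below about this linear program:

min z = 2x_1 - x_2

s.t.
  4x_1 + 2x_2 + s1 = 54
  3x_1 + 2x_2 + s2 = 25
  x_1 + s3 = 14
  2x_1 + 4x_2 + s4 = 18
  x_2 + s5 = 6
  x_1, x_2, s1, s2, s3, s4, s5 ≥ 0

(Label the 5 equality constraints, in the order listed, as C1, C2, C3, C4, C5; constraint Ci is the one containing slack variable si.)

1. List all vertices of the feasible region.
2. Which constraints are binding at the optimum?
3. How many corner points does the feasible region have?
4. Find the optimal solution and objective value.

1. (0, 0), (8.333, 0), (8, 0.5), (0, 4.5)
2. C4, x_1 ≥ 0
3. 4
4. x_1 = 0, x_2 = 4.5, z = -4.5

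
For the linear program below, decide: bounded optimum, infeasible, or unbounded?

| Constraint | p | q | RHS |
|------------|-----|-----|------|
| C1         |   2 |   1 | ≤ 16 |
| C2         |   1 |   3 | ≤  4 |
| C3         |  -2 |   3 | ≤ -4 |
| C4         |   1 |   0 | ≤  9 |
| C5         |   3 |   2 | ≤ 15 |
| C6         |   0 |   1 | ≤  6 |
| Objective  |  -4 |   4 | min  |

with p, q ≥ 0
The point (4, 0) satisfies every constraint, so the LP is feasible; the constraints give p ≤ 9 and q ≤ 6, which with p, q ≥ 0 keep the feasible region inside a bounded box. A feasible, bounded LP attains a finite optimum at a vertex.

Evaluating z = -4p + 4q at each vertex:
  (2, 0): z = -8
  (4, 0): z = -16
  (2.667, 0.4444): z = -8.889

Feasible with finite optimum z* = -16 at (4, 0).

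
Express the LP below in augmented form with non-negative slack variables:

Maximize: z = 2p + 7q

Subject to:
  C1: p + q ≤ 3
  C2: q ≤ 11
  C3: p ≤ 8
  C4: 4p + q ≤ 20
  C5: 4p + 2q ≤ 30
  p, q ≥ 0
max z = 2p + 7q

s.t.
  p + q + s1 = 3
  q + s2 = 11
  p + s3 = 8
  4p + q + s4 = 20
  4p + 2q + s5 = 30
  p, q, s1, s2, s3, s4, s5 ≥ 0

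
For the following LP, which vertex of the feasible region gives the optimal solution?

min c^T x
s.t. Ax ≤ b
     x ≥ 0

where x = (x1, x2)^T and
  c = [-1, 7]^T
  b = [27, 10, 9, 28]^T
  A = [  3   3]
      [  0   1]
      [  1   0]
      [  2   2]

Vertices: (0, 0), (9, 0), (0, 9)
(9, 0) with z = -9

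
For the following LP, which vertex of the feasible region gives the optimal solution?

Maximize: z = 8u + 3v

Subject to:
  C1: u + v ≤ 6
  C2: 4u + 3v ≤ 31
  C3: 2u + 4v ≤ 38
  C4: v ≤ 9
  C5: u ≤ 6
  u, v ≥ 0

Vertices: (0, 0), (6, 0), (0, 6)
(6, 0) with z = 48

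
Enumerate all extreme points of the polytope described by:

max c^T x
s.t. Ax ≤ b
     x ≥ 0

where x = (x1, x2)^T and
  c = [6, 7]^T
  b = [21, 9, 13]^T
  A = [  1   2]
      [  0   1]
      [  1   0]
Each vertex is the intersection of two constraint boundaries that also satisfies all remaining constraints:
  x1 = 0 and x2 = 0 → (0, 0)
  x1 = 13 and x2 = 0 → (13, 0)
  x1 + 2x2 = 21 and x1 = 13 → (13, 4)
  x1 + 2x2 = 21 and x2 = 9 → (3, 9)
  x2 = 9 and x1 = 0 → (0, 9)

Vertices: (0, 0), (13, 0), (13, 4), (3, 9), (0, 9)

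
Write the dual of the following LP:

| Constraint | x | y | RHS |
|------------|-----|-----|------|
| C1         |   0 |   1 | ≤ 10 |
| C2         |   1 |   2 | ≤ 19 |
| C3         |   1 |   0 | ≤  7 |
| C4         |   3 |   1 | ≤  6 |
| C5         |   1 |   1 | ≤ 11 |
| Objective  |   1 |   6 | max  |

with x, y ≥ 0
Minimize: z = 10y1 + 19y2 + 7y3 + 6y4 + 11y5

Subject to:
  C1: -y2 - y3 - 3y4 - y5 ≤ -1
  C2: -y1 - 2y2 - y4 - y5 ≤ -6
  y1, y2, y3, y4, y5 ≥ 0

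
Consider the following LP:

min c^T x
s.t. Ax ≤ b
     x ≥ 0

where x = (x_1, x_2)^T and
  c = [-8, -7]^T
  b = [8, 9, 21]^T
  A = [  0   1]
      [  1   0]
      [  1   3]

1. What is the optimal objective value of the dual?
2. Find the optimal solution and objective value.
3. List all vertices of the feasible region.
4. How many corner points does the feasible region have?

1. -100 (by strong duality, equal to the primal optimum)
2. x_1 = 9, x_2 = 4, z = -100
3. (0, 0), (9, 0), (9, 4), (0, 7)
4. 4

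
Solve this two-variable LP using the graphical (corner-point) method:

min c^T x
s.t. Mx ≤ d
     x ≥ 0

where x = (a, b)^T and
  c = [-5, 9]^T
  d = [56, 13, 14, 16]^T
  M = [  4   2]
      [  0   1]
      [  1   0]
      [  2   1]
Each vertex is the intersection of two constraint boundaries that also satisfies all remaining constraints:
  a = 0 and b = 0 → (0, 0)
  2a + b = 16 and b = 0 → (8, 0)
  b = 13 and 2a + b = 16 → (1.5, 13)
  b = 13 and a = 0 → (0, 13)

Evaluating z = -5a + 9b at each vertex:
  (0, 0): z = 0
  (8, 0): z = -40
  (1.5, 13): z = 109.5
  (0, 13): z = 117

The minimum is at (8, 0) with z = -40.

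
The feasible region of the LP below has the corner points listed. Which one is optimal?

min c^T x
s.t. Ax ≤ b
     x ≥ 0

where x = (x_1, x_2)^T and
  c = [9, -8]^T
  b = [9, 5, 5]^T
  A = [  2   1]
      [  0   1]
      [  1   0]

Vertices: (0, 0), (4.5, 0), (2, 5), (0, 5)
Evaluating z = 9x_1 - 8x_2 at each vertex:
  (0, 0): z = 0
  (4.5, 0): z = 40.5
  (2, 5): z = -22
  (0, 5): z = -40

The smallest value is z = -40, attained at (0, 5).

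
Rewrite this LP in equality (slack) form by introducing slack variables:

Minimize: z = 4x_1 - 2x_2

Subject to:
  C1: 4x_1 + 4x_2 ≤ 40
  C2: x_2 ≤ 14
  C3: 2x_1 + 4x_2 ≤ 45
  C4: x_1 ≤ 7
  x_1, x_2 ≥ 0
min z = 4x_1 - 2x_2

s.t.
  4x_1 + 4x_2 + s1 = 40
  x_2 + s2 = 14
  2x_1 + 4x_2 + s3 = 45
  x_1 + s4 = 7
  x_1, x_2, s1, s2, s3, s4 ≥ 0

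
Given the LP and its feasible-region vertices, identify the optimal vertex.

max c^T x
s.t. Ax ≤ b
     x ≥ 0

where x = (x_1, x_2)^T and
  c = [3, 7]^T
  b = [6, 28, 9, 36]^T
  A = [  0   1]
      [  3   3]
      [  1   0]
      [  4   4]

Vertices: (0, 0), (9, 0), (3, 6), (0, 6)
(3, 6) with z = 51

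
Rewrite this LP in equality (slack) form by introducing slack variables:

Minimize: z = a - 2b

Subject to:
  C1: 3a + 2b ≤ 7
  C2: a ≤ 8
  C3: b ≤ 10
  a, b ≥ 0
min z = a - 2b

s.t.
  3a + 2b + s1 = 7
  a + s2 = 8
  b + s3 = 10
  a, b, s1, s2, s3 ≥ 0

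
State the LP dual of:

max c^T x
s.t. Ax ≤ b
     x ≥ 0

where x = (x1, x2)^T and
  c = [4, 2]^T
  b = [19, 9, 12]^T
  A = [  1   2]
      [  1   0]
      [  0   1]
Minimize: z = 19y1 + 9y2 + 12y3

Subject to:
  C1: -y1 - y2 ≤ -4
  C2: -2y1 - y3 ≤ -2
  y1, y2, y3 ≥ 0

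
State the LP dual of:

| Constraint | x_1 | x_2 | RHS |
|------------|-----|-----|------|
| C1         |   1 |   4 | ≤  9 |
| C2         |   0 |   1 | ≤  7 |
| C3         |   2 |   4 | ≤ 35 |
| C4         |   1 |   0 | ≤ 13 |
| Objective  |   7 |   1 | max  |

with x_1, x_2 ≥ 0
Minimize: z = 9y1 + 7y2 + 35y3 + 13y4

Subject to:
  C1: -y1 - 2y3 - y4 ≤ -7
  C2: -4y1 - y2 - 4y3 ≤ -1
  y1, y2, y3, y4 ≥ 0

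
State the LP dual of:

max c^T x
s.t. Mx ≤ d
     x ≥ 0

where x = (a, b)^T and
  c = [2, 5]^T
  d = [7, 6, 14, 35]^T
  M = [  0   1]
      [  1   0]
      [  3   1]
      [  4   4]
Minimize: z = 7y1 + 6y2 + 14y3 + 35y4

Subject to:
  C1: -y2 - 3y3 - 4y4 ≤ -2
  C2: -y1 - y3 - 4y4 ≤ -5
  y1, y2, y3, y4 ≥ 0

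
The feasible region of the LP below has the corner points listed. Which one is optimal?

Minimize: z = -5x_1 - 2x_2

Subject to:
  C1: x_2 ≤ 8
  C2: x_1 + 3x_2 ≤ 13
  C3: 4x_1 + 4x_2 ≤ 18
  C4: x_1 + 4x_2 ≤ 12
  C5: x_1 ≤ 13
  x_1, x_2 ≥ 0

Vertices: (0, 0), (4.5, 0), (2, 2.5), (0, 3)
Evaluating z = -5x_1 - 2x_2 at each vertex:
  (0, 0): z = 0
  (4.5, 0): z = -22.5
  (2, 2.5): z = -15
  (0, 3): z = -6

The smallest value is z = -22.5, attained at (4.5, 0).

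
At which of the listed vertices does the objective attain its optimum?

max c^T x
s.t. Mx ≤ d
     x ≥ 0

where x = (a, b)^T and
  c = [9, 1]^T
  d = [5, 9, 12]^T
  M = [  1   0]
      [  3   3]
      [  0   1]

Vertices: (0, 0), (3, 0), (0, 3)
(3, 0) with z = 27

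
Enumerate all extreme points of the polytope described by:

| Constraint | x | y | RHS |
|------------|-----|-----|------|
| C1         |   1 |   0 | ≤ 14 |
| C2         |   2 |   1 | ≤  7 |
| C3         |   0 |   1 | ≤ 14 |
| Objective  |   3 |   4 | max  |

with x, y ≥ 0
Each vertex is the intersection of two constraint boundaries that also satisfies all remaining constraints:
  x = 0 and y = 0 → (0, 0)
  2x + y = 7 and y = 0 → (3.5, 0)
  2x + y = 7 and x = 0 → (0, 7)

Vertices: (0, 0), (3.5, 0), (0, 7)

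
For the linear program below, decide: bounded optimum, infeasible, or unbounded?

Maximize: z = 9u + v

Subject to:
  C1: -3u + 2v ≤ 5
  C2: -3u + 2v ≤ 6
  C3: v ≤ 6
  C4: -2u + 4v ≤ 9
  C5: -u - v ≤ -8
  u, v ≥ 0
Feasible point: (4, 4) satisfies every constraint, so the LP is feasible.
Direction d = (1, 0): for each constraint row a, a·d ≤ 0 —
  (-3)(1) + (2)(0) = -3 ≤ 0
  (-3)(1) + (2)(0) = -3 ≤ 0
  (0)(1) + (1)(0) = 0 ≤ 0
  (-2)(1) + (4)(0) = -2 ≤ 0
  (-1)(1) + (-1)(0) = -1 ≤ 0
and d ≥ 0, so (4, 4) + t·d stays feasible for every t ≥ 0. Along this ray z = 9u + v changes by 9 per unit t, so z → +∞.

Unbounded: there is a feasible ray along which z → +∞.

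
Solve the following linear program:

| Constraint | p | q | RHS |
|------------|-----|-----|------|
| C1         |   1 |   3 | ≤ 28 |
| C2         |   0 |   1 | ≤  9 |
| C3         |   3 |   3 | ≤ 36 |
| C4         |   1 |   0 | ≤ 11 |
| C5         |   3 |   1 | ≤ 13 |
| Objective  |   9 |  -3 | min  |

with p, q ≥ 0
Each vertex is the intersection of two constraint boundaries that also satisfies all remaining constraints:
  p = 0 and q = 0 → (0, 0)
  3p + q = 13 and q = 0 → (4.333, 0)
  p + 3q = 28 and 3p + q = 13 → (1.375, 8.875)
  p + 3q = 28 and q = 9 → (1, 9)
  q = 9 and p = 0 → (0, 9)

Evaluating z = 9p - 3q at each vertex:
  (0, 0): z = 0
  (4.333, 0): z = 39
  (1.375, 8.875): z = -14.25
  (1, 9): z = -18
  (0, 9): z = -27

The minimum is at (0, 9) with z = -27.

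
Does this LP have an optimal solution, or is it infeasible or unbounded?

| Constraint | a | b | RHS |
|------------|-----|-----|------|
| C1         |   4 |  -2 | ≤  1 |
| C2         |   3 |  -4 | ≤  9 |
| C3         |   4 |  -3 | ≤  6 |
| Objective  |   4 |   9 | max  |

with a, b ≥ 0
Feasible point: (0, 0) satisfies every constraint, so the LP is feasible.
Direction d = (0, 1): for each constraint row a, a·d ≤ 0 —
  (4)(0) + (-2)(1) = -2 ≤ 0
  (3)(0) + (-4)(1) = -4 ≤ 0
  (4)(0) + (-3)(1) = -3 ≤ 0
and d ≥ 0, so (0, 0) + t·d stays feasible for every t ≥ 0. Along this ray z = 4a + 9b changes by 9 per unit t, so z → +∞.

Unbounded: there is a feasible ray along which z → +∞.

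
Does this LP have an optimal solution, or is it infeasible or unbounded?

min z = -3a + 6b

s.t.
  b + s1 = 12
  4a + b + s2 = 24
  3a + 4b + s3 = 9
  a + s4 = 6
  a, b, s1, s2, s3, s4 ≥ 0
The point (3, 0) satisfies every constraint, so the LP is feasible; the constraints give a ≤ 6 and b ≤ 12, which with a, b ≥ 0 keep the feasible region inside a bounded box. A feasible, bounded LP attains a finite optimum at a vertex.

Feasible with finite optimum z* = -9 at (3, 0).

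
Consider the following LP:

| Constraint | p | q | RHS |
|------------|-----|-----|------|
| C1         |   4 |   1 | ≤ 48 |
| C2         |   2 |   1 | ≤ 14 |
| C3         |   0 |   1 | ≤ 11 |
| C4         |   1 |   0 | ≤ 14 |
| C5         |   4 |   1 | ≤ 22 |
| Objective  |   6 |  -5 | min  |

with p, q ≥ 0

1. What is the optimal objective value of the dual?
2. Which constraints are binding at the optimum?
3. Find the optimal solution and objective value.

1. -55 (by strong duality, equal to the primal optimum)
2. C3, p ≥ 0
3. p = 0, q = 11, z = -55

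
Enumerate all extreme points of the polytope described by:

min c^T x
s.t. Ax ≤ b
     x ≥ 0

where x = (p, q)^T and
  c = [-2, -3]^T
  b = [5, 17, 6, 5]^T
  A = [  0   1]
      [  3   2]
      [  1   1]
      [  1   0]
Each vertex is the intersection of two constraint boundaries that also satisfies all remaining constraints:
  p = 0 and q = 0 → (0, 0)
  p = 5 and q = 0 → (5, 0)
  3p + 2q = 17 and p + q = 6 → (5, 1)
  q = 5 and p + q = 6 → (1, 5)
  q = 5 and p = 0 → (0, 5)

Vertices: (0, 0), (5, 0), (5, 1), (1, 5), (0, 5)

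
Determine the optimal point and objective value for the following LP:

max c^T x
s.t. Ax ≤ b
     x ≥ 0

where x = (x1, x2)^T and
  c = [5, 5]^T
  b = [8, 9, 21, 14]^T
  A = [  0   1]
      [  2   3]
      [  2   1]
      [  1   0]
Each vertex is the intersection of two constraint boundaries that also satisfies all remaining constraints:
  x1 = 0 and x2 = 0 → (0, 0)
  2x1 + 3x2 = 9 and x2 = 0 → (4.5, 0)
  2x1 + 3x2 = 9 and x1 = 0 → (0, 3)

Evaluating z = 5x1 + 5x2 at each vertex:
  (0, 0): z = 0
  (4.5, 0): z = 22.5
  (0, 3): z = 15

The maximum is at (4.5, 0) with z = 22.5.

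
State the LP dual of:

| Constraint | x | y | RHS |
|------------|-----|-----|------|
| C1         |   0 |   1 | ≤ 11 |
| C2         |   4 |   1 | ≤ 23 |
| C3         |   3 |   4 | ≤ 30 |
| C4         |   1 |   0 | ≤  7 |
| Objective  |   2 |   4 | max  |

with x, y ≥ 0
Minimize: z = 11y1 + 23y2 + 30y3 + 7y4

Subject to:
  C1: -4y2 - 3y3 - y4 ≤ -2
  C2: -y1 - y2 - 4y3 ≤ -4
  y1, y2, y3, y4 ≥ 0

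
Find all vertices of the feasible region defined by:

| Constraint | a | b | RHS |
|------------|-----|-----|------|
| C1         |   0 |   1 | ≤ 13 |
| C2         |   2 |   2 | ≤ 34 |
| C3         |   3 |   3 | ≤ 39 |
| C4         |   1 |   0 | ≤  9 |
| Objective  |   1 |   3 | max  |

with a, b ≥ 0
Each vertex is the intersection of two constraint boundaries that also satisfies all remaining constraints:
  a = 0 and b = 0 → (0, 0)
  a = 9 and b = 0 → (9, 0)
  3a + 3b = 39 and a = 9 → (9, 4)
  b = 13 and 3a + 3b = 39 → (0, 13)

Vertices: (0, 0), (9, 0), (9, 4), (0, 13)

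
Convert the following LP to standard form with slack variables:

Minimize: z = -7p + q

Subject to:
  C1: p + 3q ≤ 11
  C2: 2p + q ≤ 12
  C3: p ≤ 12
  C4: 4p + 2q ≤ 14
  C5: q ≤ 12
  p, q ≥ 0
min z = -7p + q

s.t.
  p + 3q + s1 = 11
  2p + q + s2 = 12
  p + s3 = 12
  4p + 2q + s4 = 14
  q + s5 = 12
  p, q, s1, s2, s3, s4, s5 ≥ 0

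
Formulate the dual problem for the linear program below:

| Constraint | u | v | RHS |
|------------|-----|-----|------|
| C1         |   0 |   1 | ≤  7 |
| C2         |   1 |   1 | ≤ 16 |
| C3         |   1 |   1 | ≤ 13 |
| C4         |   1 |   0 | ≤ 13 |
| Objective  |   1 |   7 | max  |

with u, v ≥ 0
Minimize: z = 7y1 + 16y2 + 13y3 + 13y4

Subject to:
  C1: -y2 - y3 - y4 ≤ -1
  C2: -y1 - y2 - y3 ≤ -7
  y1, y2, y3, y4 ≥ 0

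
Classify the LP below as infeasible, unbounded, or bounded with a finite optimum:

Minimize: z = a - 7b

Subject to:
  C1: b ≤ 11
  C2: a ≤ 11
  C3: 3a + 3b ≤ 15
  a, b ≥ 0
The point (0, 5) satisfies every constraint, so the LP is feasible; the constraints give a ≤ 11 and b ≤ 11, which with a, b ≥ 0 keep the feasible region inside a bounded box. A feasible, bounded LP attains a finite optimum at a vertex.

Evaluating z = a - 7b at each vertex:
  (0, 0): z = 0
  (5, 0): z = 5
  (0, 5): z = -35

The LP has an optimal solution: (0, 5) with z = -35.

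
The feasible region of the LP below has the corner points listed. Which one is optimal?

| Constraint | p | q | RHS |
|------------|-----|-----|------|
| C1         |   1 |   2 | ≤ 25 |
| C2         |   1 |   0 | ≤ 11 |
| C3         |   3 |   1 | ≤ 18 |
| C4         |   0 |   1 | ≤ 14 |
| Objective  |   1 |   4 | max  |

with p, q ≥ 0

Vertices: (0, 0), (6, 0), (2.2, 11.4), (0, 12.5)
(0, 12.5) with z = 50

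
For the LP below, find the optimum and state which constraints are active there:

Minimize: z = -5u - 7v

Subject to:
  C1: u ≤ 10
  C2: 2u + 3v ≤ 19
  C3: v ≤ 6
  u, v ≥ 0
Optimal: u = 9.5, v = 0
Slack at optimum:
  C1: slack = 0.5
  C2: slack = 0 (binding)
  C3: slack = 6
  u ≥ 0: u = 9.5
  v ≥ 0: v = 0 (binding)
Binding constraints: C2, v ≥ 0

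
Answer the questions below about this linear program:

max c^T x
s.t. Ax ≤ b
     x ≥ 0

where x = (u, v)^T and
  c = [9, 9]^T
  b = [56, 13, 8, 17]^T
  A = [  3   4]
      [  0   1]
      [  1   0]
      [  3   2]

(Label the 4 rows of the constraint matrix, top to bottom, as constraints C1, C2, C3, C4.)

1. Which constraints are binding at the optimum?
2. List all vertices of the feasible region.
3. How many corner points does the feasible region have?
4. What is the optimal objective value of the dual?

1. C4, u ≥ 0
2. (0, 0), (5.667, 0), (0, 8.5)
3. 3
4. 76.5 (by strong duality, equal to the primal optimum)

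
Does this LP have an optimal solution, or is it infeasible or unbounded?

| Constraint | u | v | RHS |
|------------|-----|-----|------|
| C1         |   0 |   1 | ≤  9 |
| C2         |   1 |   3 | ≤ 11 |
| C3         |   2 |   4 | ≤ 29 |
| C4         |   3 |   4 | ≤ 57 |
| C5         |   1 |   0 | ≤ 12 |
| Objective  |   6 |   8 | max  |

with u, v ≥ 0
The point (11, 0) satisfies every constraint, so the LP is feasible; the constraints give u ≤ 12 and v ≤ 9, which with u, v ≥ 0 keep the feasible region inside a bounded box. A feasible, bounded LP attains a finite optimum at a vertex.

Evaluating z = 6u + 8v at each vertex:
  (0, 0): z = 0
  (11, 0): z = 66
  (0, 3.667): z = 29.33

The LP has an optimal solution: (11, 0) with z = 66.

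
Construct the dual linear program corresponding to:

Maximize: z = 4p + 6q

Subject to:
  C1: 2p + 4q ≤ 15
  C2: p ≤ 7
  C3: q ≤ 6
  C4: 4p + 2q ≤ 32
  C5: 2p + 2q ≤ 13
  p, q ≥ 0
Minimize: z = 15y1 + 7y2 + 6y3 + 32y4 + 13y5

Subject to:
  C1: -2y1 - y2 - 4y4 - 2y5 ≤ -4
  C2: -4y1 - y3 - 2y4 - 2y5 ≤ -6
  y1, y2, y3, y4, y5 ≥ 0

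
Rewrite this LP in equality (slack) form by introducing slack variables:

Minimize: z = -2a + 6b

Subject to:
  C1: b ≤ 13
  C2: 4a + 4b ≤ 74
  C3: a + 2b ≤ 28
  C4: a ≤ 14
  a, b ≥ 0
min z = -2a + 6b

s.t.
  b + s1 = 13
  4a + 4b + s2 = 74
  a + 2b + s3 = 28
  a + s4 = 14
  a, b, s1, s2, s3, s4 ≥ 0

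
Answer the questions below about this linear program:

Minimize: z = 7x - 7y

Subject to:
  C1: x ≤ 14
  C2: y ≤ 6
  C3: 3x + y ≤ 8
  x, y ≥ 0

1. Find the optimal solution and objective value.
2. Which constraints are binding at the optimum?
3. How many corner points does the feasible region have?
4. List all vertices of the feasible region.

1. x = 0, y = 6, z = -42
2. C2, x ≥ 0
3. 4
4. (0, 0), (2.667, 0), (0.6667, 6), (0, 6)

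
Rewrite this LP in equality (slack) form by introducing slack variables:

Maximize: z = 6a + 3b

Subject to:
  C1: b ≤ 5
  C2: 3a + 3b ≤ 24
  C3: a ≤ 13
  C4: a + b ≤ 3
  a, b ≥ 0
max z = 6a + 3b

s.t.
  b + s1 = 5
  3a + 3b + s2 = 24
  a + s3 = 13
  a + b + s4 = 3
  a, b, s1, s2, s3, s4 ≥ 0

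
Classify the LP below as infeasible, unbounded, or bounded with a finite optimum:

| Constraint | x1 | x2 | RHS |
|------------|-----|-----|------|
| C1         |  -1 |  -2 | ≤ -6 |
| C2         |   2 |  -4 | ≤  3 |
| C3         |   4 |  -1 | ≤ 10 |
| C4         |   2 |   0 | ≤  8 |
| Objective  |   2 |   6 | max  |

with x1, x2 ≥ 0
Feasible point: (0, 3) satisfies every constraint, so the LP is feasible.
Direction d = (0, 1): for each constraint row a, a·d ≤ 0 —
  (-1)(0) + (-2)(1) = -2 ≤ 0
  (2)(0) + (-4)(1) = -4 ≤ 0
  (4)(0) + (-1)(1) = -1 ≤ 0
  (2)(0) + (0)(1) = 0 ≤ 0
and d ≥ 0, so (0, 3) + t·d stays feasible for every t ≥ 0. Along this ray z = 2x1 + 6x2 changes by 6 per unit t, so z → +∞.

Unbounded: there is a feasible ray along which z → +∞.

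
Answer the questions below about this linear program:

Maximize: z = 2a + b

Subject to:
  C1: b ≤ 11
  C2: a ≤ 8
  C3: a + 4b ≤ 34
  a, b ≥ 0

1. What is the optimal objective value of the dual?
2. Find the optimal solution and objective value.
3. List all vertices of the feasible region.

1. 22.5 (by strong duality, equal to the primal optimum)
2. a = 8, b = 6.5, z = 22.5
3. (0, 0), (8, 0), (8, 6.5), (0, 8.5)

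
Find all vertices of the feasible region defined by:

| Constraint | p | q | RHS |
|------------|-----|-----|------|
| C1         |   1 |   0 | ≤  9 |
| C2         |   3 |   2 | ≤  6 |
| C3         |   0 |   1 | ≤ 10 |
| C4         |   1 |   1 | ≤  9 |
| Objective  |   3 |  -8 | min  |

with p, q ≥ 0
Each vertex is the intersection of two constraint boundaries that also satisfies all remaining constraints:
  p = 0 and q = 0 → (0, 0)
  3p + 2q = 6 and q = 0 → (2, 0)
  3p + 2q = 6 and p = 0 → (0, 3)

Vertices: (0, 0), (2, 0), (0, 3)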